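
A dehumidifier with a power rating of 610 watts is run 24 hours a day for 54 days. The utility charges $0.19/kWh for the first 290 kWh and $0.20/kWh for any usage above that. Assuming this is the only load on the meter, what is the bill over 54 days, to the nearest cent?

$155.21

Runtime = 24 h × 54 = 1296 h
Energy = 0.61 kW × 1296 h = 790.56 kWh
Tier 1 (0–290 kWh): 290 × $0.19 = $55.1
Above 290 kWh: 500.56 × $0.20 = $100.112
Bill = $155.21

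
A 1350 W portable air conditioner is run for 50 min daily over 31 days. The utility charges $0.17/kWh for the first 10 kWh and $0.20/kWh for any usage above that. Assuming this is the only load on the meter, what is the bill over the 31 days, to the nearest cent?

$6.68

Runtime = 50 min × 31 = 1550 min = 25.833333… h
Energy = 1.35 kW × 25.833333… h = 34.875 kWh
Tier 1 (0–10 kWh): 10 × $0.17 = $1.7
Above 10 kWh: 24.875 × $0.20 = $4.975
Bill = $6.68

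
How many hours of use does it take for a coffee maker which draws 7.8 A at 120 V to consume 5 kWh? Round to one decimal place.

5.3 h

Power = 7.8 A × 120 V = 936 W = 0.936 kW
Hours = 5 kWh ÷ 0.936 kW = 5.3 h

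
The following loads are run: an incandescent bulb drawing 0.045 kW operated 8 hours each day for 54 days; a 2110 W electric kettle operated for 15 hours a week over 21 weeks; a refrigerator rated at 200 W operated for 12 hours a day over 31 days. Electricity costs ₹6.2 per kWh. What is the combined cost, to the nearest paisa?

incandescent bulb: Runtime = 8 h/day × 54 days = 432 h
incandescent bulb: 0.045 kW × 432 h = 19.44 kWh
electric kettle: Runtime = 15 h/week × 21 weeks = 315 h
electric kettle: 2.11 kW × 315 h = 664.65 kWh
refrigerator: Runtime = 12 h/day × 31 days = 372 h
refrigerator: 0.2 kW × 372 h = 74.4 kWh
Total energy = 758.49 kWh
Cost = 758.49 × ₹6.2 = ₹4702.64

₹4702.64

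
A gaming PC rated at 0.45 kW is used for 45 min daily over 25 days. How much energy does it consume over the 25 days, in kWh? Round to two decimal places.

8.44 kWh

Runtime = 45 min × 25 = 1125 min = 18.75 h
Energy = 0.45 kW × 18.75 h = 8.4375 kWh ≈ 8.44 kWh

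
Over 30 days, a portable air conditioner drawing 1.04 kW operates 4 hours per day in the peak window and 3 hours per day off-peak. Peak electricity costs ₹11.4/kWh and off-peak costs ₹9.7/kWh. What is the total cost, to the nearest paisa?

Peak energy = 1.04 kW × 4 h × 30 = 124.8 kWh
Off-peak energy = 1.04 kW × 3 h × 30 = 93.6 kWh
Cost = 124.8 × ₹11.4 + 93.6 × ₹9.7 = ₹1422.72 + ₹907.92 = ₹2330.64

₹2330.64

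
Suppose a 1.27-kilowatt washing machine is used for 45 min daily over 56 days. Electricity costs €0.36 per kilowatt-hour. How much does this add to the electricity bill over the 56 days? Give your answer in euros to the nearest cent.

€19.20

Runtime = 45 min × 56 = 2520 min = 42 h
Energy = 1.27 kW × 42 h = 53.34 kWh
Cost = 53.34 kWh × €0.36/kWh = €19.20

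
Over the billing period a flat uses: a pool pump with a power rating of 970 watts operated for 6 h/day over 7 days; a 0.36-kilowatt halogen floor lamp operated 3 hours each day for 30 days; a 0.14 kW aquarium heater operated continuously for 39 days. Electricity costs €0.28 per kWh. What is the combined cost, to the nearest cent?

pool pump: Runtime = 6 h/day × 7 days = 42 h
pool pump: 0.97 kW × 42 h = 40.74 kWh
halogen floor lamp: Runtime = 3 h/day × 30 days = 90 h
halogen floor lamp: 0.36 kW × 90 h = 32.4 kWh
aquarium heater: Runtime = 24 h × 39 = 936 h
aquarium heater: 0.14 kW × 936 h = 131.04 kWh
Total energy = 204.18 kWh
Cost = 204.18 × €0.28 = €57.17

€57.17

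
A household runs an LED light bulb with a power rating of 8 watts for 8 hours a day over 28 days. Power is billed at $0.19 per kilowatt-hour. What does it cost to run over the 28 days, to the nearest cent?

$0.34

Runtime = 8 h/day × 28 days = 224 h
Energy = 0.008 kW × 224 h = 1.792 kWh
Cost = 1.792 kWh × $0.19/kWh = $0.34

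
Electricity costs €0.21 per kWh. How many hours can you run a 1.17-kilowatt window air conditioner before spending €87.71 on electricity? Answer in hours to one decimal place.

Energy available = €87.71 ÷ €0.21/kWh = 417.6667 kWh
Hours = 417.6667 kWh ÷ 1.17 kW = 357.0 h

357.0 h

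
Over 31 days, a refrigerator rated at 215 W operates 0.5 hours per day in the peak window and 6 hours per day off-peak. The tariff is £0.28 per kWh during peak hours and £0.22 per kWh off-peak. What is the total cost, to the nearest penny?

£9.73

Peak energy = 0.215 kW × 0.5 h × 31 = 3.3325 kWh
Off-peak energy = 0.215 kW × 6 h × 31 = 39.99 kWh
Cost = 3.3325 × £0.28 + 39.99 × £0.22 = £0.9331 + £8.7978 = £9.73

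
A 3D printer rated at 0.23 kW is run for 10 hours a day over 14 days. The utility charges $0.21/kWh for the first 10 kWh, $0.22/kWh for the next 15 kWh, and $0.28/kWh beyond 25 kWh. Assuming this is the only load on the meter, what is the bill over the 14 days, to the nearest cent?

$7.42

Runtime = 10 h/day × 14 days = 140 h
Energy = 0.23 kW × 140 h = 32.2 kWh
Tier 1 (0–10 kWh): 10 × $0.21 = $2.1
Tier 2 (10–25 kWh): 15 × $0.22 = $3.3
Above 25 kWh: 7.2 × $0.28 = $2.016
Bill = $7.42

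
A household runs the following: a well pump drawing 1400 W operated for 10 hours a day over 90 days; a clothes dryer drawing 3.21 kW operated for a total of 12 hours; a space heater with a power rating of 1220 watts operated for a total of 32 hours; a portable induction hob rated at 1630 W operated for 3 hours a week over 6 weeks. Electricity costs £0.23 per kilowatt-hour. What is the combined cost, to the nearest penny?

well pump: Runtime = 10 h/day × 90 days = 900 h
well pump: 1.4 kW × 900 h = 1260 kWh
clothes dryer: 3.21 kW × 12 h = 38.52 kWh
space heater: 1.22 kW × 32 h = 39.04 kWh
portable induction hob: Runtime = 3 h/week × 6 weeks = 18 h
portable induction hob: 1.63 kW × 18 h = 29.34 kWh
Total energy = 1366.9 kWh
Cost = 1366.9 × £0.23 = £314.39

£314.39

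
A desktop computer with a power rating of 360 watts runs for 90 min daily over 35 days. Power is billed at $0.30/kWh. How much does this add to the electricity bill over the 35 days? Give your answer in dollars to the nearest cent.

$5.67

Runtime = 90 min × 35 = 3150 min = 52.5 h
Energy = 0.36 kW × 52.5 h = 18.9 kWh
Cost = 18.9 kWh × $0.30/kWh = $5.67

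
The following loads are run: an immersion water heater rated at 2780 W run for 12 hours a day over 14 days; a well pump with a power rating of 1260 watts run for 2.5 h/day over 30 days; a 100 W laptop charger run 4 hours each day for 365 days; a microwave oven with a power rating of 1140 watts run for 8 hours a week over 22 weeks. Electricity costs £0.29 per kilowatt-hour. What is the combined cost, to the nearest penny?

£263.37

immersion water heater: Runtime = 12 h/day × 14 days = 168 h
immersion water heater: 2.78 kW × 168 h = 467.04 kWh
well pump: Runtime = 2.5 h/day × 30 days = 75 h
well pump: 1.26 kW × 75 h = 94.5 kWh
laptop charger: Runtime = 4 h/day × 365 days = 1460 h
laptop charger: 0.1 kW × 1460 h = 146 kWh
microwave oven: Runtime = 8 h/week × 22 weeks = 176 h
microwave oven: 1.14 kW × 176 h = 200.64 kWh
Total energy = 908.18 kWh
Cost = 908.18 × £0.29 = £263.37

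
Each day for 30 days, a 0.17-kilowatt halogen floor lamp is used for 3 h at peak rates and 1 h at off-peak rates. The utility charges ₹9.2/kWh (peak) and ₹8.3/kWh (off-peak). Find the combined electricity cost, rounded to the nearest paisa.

Peak energy = 0.17 kW × 3 h × 30 = 15.3 kWh
Off-peak energy = 0.17 kW × 1 h × 30 = 5.1 kWh
Cost = 15.3 × ₹9.2 + 5.1 × ₹8.3 = ₹140.76 + ₹42.33 = ₹183.09

₹183.09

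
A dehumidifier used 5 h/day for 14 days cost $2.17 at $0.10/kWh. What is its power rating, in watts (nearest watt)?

310 W

Energy = $2.17 ÷ $0.10/kWh = 21.7 kWh
Runtime = 5 h/day × 14 days = 70 h
Power = 21.7 kWh ÷ 70 h = 0.31 kW = 310 W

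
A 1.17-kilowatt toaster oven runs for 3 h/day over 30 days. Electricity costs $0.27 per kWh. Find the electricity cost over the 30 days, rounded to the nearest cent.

$28.43

Runtime = 3 h/day × 30 days = 90 h
Energy = 1.17 kW × 90 h = 105.3 kWh
Cost = 105.3 kWh × $0.27/kWh = $28.43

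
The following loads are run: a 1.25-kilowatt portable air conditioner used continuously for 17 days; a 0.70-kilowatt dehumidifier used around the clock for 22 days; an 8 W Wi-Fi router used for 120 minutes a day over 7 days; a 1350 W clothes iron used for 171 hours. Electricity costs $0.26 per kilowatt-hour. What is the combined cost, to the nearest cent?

$288.75

portable air conditioner: Runtime = 24 h × 17 = 408 h
portable air conditioner: 1.25 kW × 408 h = 510 kWh
dehumidifier: Runtime = 24 h × 22 = 528 h
dehumidifier: 0.7 kW × 528 h = 369.6 kWh
Wi-Fi router: Runtime = 120 min × 7 = 840 min = 14 h
Wi-Fi router: 0.008 kW × 14 h = 0.112 kWh
clothes iron: 1.35 kW × 171 h = 230.85 kWh
Total energy = 1110.562 kWh
Cost = 1110.562 × $0.26 = $288.75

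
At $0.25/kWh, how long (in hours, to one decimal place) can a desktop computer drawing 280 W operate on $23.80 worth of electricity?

340.0 h

Energy available = $23.80 ÷ $0.25/kWh = 95.2 kWh
Hours = 95.2 kWh ÷ 0.28 kW = 340.0 h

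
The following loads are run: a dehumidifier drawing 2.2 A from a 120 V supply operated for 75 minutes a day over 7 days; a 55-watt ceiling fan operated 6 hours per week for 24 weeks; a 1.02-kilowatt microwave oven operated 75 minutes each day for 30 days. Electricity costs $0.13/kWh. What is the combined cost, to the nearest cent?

dehumidifier: Power = 2.2 A × 120 V = 264 W = 0.264 kW
dehumidifier: Runtime = 75 min × 7 = 525 min = 8.75 h
dehumidifier: 0.264 kW × 8.75 h = 2.31 kWh
ceiling fan: Runtime = 6 h/week × 24 weeks = 144 h
ceiling fan: 0.055 kW × 144 h = 7.92 kWh
microwave oven: Runtime = 75 min × 30 = 2250 min = 37.5 h
microwave oven: 1.02 kW × 37.5 h = 38.25 kWh
Total energy = 48.48 kWh
Cost = 48.48 × $0.13 = $6.30

$6.30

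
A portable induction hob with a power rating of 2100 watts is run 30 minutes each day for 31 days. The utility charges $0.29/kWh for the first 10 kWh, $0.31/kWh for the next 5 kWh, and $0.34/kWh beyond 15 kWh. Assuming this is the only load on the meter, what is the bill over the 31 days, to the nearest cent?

Runtime = 30 min × 31 = 930 min = 15.5 h
Energy = 2.1 kW × 15.5 h = 32.55 kWh
Tier 1 (0–10 kWh): 10 × $0.29 = $2.9
Tier 2 (10–15 kWh): 5 × $0.31 = $1.55
Above 15 kWh: 17.55 × $0.34 = $5.967
Bill = $10.42

$10.42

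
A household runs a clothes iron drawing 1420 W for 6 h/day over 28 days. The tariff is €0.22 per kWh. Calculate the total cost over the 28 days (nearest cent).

€52.48

Runtime = 6 h/day × 28 days = 168 h
Energy = 1.42 kW × 168 h = 238.56 kWh
Cost = 238.56 kWh × €0.22/kWh = €52.48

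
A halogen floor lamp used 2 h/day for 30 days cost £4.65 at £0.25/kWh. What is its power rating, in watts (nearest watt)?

310 W

Energy = £4.65 ÷ £0.25/kWh = 18.6 kWh
Runtime = 2 h/day × 30 days = 60 h
Power = 18.6 kWh ÷ 60 h = 0.31 kW = 310 W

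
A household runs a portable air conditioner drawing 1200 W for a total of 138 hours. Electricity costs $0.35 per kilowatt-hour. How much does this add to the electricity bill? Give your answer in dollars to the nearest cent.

Energy = 1.2 kW × 138 h = 165.6 kWh
Cost = 165.6 kWh × $0.35/kWh = $57.96

$57.96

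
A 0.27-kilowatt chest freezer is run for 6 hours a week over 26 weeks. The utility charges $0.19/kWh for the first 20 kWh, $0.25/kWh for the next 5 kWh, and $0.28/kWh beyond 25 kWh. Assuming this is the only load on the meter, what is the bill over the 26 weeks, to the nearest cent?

$9.84

Runtime = 6 h/week × 26 weeks = 156 h
Energy = 0.27 kW × 156 h = 42.12 kWh
Tier 1 (0–20 kWh): 20 × $0.19 = $3.8
Tier 2 (20–25 kWh): 5 × $0.25 = $1.25
Above 25 kWh: 17.12 × $0.28 = $4.7936
Bill = $9.84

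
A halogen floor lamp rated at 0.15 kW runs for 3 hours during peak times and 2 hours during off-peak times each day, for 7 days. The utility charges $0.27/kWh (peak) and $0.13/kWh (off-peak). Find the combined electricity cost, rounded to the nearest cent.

Peak energy = 0.15 kW × 3 h × 7 = 3.15 kWh
Off-peak energy = 0.15 kW × 2 h × 7 = 2.1 kWh
Cost = 3.15 × $0.27 + 2.1 × $0.13 = $0.8505 + $0.273 = $1.12

$1.12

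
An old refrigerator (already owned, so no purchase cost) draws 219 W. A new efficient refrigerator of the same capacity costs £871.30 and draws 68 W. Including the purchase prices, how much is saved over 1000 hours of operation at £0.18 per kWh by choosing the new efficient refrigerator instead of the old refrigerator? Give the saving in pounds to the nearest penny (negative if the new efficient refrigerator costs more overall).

-£844.12

old refrigerator: £0.00 + (219/1000) kW × 1000 h × £0.18 = £0.00 + £39.42 = £39.42
new efficient refrigerator: £871.30 + (68/1000) kW × 1000 h × £0.18 = £871.30 + £12.24 = £883.54
Saving = £39.42 − £883.54 = −£844.12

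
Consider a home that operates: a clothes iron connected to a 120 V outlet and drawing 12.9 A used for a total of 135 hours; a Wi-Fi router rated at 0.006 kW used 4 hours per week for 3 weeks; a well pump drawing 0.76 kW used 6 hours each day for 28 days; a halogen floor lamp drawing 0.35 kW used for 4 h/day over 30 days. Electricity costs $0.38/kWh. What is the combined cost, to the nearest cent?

$143.92

clothes iron: Power = 12.9 A × 120 V = 1548 W = 1.548 kW
clothes iron: 1.548 kW × 135 h = 208.98 kWh
Wi-Fi router: Runtime = 4 h/week × 3 weeks = 12 h
Wi-Fi router: 0.006 kW × 12 h = 0.072 kWh
well pump: Runtime = 6 h/day × 28 days = 168 h
well pump: 0.76 kW × 168 h = 127.68 kWh
halogen floor lamp: Runtime = 4 h/day × 30 days = 120 h
halogen floor lamp: 0.35 kW × 120 h = 42 kWh
Total energy = 378.732 kWh
Cost = 378.732 × $0.38 = $143.92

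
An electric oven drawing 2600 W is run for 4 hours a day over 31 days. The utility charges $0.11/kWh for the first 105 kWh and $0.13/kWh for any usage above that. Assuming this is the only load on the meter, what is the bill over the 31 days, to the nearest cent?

$39.81

Runtime = 4 h/day × 31 days = 124 h
Energy = 2.6 kW × 124 h = 322.4 kWh
Tier 1 (0–105 kWh): 105 × $0.11 = $11.55
Above 105 kWh: 217.4 × $0.13 = $28.262
Bill = $39.81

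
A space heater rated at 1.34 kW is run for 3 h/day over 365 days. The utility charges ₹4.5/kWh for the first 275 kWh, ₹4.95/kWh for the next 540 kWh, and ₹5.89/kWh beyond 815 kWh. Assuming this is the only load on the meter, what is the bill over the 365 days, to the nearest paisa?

Runtime = 3 h/day × 365 days = 1095 h
Energy = 1.34 kW × 1095 h = 1467.3 kWh
Tier 1 (0–275 kWh): 275 × ₹4.5 = ₹1237.5
Tier 2 (275–815 kWh): 540 × ₹4.95 = ₹2673
Above 815 kWh: 652.3 × ₹5.89 = ₹3842.047
Bill = ₹7752.55

₹7752.55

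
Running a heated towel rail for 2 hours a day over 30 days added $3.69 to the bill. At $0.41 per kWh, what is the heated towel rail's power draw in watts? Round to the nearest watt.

Energy = $3.69 ÷ $0.41/kWh = 9 kWh
Runtime = 2 h/day × 30 days = 60 h
Power = 9 kWh ÷ 60 h = 0.15 kW = 150 W

150 W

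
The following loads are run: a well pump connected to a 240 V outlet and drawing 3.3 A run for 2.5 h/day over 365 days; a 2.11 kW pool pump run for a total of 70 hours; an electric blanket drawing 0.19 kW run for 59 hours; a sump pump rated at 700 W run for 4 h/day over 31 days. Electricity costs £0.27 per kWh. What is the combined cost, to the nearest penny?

well pump: Power = 3.3 A × 240 V = 792 W = 0.792 kW
well pump: Runtime = 2.5 h/day × 365 days = 912.5 h
well pump: 0.792 kW × 912.5 h = 722.7 kWh
pool pump: 2.11 kW × 70 h = 147.7 kWh
electric blanket: 0.19 kW × 59 h = 11.21 kWh
sump pump: Runtime = 4 h/day × 31 days = 124 h
sump pump: 0.7 kW × 124 h = 86.8 kWh
Total energy = 968.41 kWh
Cost = 968.41 × £0.27 = £261.47

£261.47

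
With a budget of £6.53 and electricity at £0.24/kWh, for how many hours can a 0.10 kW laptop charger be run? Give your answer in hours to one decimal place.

Energy available = £6.53 ÷ £0.24/kWh = 27.2083 kWh
Hours = 27.2083 kWh ÷ 0.1 kW = 272.1 h

272.1 h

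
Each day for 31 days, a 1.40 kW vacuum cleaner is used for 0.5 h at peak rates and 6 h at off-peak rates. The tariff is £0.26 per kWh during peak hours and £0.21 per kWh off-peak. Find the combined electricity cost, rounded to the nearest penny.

£60.33

Peak energy = 1.4 kW × 0.5 h × 31 = 21.7 kWh
Off-peak energy = 1.4 kW × 6 h × 31 = 260.4 kWh
Cost = 21.7 × £0.26 + 260.4 × £0.21 = £5.642 + £54.684 = £60.33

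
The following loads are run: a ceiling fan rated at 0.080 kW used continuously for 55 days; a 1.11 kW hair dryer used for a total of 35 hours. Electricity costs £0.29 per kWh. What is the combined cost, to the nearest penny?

£41.89

ceiling fan: Runtime = 24 h × 55 = 1320 h
ceiling fan: 0.08 kW × 1320 h = 105.6 kWh
hair dryer: 1.11 kW × 35 h = 38.85 kWh
Total energy = 144.45 kWh
Cost = 144.45 × £0.29 = £41.89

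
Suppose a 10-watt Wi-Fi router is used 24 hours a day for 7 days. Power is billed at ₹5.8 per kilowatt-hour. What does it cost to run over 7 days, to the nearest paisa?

₹9.74

Runtime = 24 h × 7 = 168 h
Energy = 0.01 kW × 168 h = 1.68 kWh
Cost = 1.68 kWh × ₹5.8/kWh = ₹9.74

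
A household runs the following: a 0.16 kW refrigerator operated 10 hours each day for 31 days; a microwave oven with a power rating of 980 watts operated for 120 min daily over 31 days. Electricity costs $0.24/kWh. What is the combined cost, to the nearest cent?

$26.49

refrigerator: Runtime = 10 h/day × 31 days = 310 h
refrigerator: 0.16 kW × 310 h = 49.6 kWh
microwave oven: Runtime = 120 min × 31 = 3720 min = 62 h
microwave oven: 0.98 kW × 62 h = 60.76 kWh
Total energy = 110.36 kWh
Cost = 110.36 × $0.24 = $26.49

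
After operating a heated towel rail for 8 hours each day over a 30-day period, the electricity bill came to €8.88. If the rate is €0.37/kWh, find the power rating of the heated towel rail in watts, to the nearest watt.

Energy = €8.88 ÷ €0.37/kWh = 24 kWh
Runtime = 8 h/day × 30 days = 240 h
Power = 24 kWh ÷ 240 h = 0.1 kW = 100 W

100 W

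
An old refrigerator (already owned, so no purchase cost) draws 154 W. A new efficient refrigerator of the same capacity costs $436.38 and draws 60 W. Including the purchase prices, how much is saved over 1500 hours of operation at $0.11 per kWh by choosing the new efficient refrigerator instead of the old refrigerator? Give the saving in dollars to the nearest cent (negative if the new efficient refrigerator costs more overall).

-$420.87

old refrigerator: $0.00 + (154/1000) kW × 1500 h × $0.11 = $0.00 + $25.41 = $25.41
new efficient refrigerator: $436.38 + (60/1000) kW × 1500 h × $0.11 = $436.38 + $9.9 = $446.28
Saving = $25.41 − $446.28 = −$420.87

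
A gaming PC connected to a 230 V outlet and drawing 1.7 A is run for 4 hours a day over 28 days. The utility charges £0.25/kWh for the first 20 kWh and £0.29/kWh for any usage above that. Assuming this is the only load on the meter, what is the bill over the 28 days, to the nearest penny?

£11.90

Power = 1.7 A × 230 V = 391 W = 0.391 kW
Runtime = 4 h/day × 28 days = 112 h
Energy = 0.391 kW × 112 h = 43.792 kWh
Tier 1 (0–20 kWh): 20 × £0.25 = £5
Above 20 kWh: 23.792 × £0.29 = £6.89968
Bill = £11.90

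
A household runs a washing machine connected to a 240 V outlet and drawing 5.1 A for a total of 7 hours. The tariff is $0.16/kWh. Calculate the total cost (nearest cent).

Power = 5.1 A × 240 V = 1224 W = 1.224 kW
Energy = 1.224 kW × 7 h = 8.568 kWh
Cost = 8.568 kWh × $0.16/kWh = $1.37

$1.37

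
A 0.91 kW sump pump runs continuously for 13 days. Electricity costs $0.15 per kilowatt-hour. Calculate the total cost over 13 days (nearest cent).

$42.59

Runtime = 24 h × 13 = 312 h
Energy = 0.91 kW × 312 h = 283.92 kWh
Cost = 283.92 kWh × $0.15/kWh = $42.59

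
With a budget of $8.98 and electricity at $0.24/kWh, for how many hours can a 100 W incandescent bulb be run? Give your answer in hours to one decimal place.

Energy available = $8.98 ÷ $0.24/kWh = 37.4167 kWh
Hours = 37.4167 kWh ÷ 0.1 kW = 374.2 h

374.2 h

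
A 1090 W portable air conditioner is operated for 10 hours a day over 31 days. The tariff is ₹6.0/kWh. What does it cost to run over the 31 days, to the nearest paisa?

₹2027.40

Runtime = 10 h/day × 31 days = 310 h
Energy = 1.09 kW × 310 h = 337.9 kWh
Cost = 337.9 kWh × ₹6.0/kWh = ₹2027.40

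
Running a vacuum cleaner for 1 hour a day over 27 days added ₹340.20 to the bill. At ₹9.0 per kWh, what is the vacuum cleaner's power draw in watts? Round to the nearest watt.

1400 W

Energy = ₹340.20 ÷ ₹9.0/kWh = 37.8 kWh
Runtime = 1 h/day × 27 days = 27 h
Power = 37.8 kWh ÷ 27 h = 1.4 kW = 1400 W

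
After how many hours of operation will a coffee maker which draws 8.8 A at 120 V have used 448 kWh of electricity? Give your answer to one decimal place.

Power = 8.8 A × 120 V = 1056 W = 1.056 kW
Hours = 448 kWh ÷ 1.056 kW = 424.2 h

424.2 h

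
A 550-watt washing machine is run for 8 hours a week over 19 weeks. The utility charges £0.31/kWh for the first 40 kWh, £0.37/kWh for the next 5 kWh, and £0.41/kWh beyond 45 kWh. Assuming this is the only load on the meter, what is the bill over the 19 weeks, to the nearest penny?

Runtime = 8 h/week × 19 weeks = 152 h
Energy = 0.55 kW × 152 h = 83.6 kWh
Tier 1 (0–40 kWh): 40 × £0.31 = £12.4
Tier 2 (40–45 kWh): 5 × £0.37 = £1.85
Above 45 kWh: 38.6 × £0.41 = £15.826
Bill = £30.08

£30.08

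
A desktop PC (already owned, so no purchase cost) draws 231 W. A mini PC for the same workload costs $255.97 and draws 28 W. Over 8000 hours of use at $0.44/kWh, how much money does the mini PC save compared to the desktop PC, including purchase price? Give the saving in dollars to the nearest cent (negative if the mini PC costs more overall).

desktop PC: $0.00 + (231/1000) kW × 8000 h × $0.44 = $0.00 + $813.12 = $813.12
mini PC: $255.97 + (28/1000) kW × 8000 h × $0.44 = $255.97 + $98.56 = $354.53
Saving = $813.12 − $354.53 = $458.59

$458.59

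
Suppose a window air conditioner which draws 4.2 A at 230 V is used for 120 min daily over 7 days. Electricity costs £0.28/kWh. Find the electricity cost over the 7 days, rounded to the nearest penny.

£3.79

Power = 4.2 A × 230 V = 966 W = 0.966 kW
Runtime = 120 min × 7 = 840 min = 14 h
Energy = 0.966 kW × 14 h = 13.524 kWh
Cost = 13.524 kWh × £0.28/kWh = £3.79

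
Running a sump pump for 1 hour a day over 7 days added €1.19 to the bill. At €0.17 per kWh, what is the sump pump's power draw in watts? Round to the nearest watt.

1000 W

Energy = €1.19 ÷ €0.17/kWh = 7 kWh
Runtime = 1 h/day × 7 days = 7 h
Power = 7 kWh ÷ 7 h = 1 kW = 1000 W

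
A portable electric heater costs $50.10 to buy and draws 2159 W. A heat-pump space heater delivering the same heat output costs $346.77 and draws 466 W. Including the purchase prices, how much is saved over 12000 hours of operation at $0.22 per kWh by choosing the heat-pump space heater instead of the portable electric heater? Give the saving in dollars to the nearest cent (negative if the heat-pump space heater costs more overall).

portable electric heater: $50.10 + (2159/1000) kW × 12000 h × $0.22 = $50.10 + $5699.76 = $5749.86
heat-pump space heater: $346.77 + (466/1000) kW × 12000 h × $0.22 = $346.77 + $1230.24 = $1577.01
Saving = $5749.86 − $1577.01 = $4172.85

$4172.85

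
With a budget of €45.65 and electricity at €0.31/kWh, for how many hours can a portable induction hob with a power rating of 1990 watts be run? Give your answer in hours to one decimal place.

74.0 h

Energy available = €45.65 ÷ €0.31/kWh = 147.2581 kWh
Hours = 147.2581 kWh ÷ 1.99 kW = 74.0 h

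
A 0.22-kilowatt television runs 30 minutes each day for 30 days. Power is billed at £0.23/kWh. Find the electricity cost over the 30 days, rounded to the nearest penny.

Runtime = 30 min × 30 = 900 min = 15 h
Energy = 0.22 kW × 15 h = 3.3 kWh
Cost = 3.3 kWh × £0.23/kWh = £0.76

£0.76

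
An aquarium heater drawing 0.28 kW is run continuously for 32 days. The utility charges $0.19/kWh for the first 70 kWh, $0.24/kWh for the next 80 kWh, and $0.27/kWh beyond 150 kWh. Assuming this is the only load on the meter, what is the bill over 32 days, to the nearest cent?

Runtime = 24 h × 32 = 768 h
Energy = 0.28 kW × 768 h = 215.04 kWh
Tier 1 (0–70 kWh): 70 × $0.19 = $13.3
Tier 2 (70–150 kWh): 80 × $0.24 = $19.2
Above 150 kWh: 65.04 × $0.27 = $17.5608
Bill = $50.06

$50.06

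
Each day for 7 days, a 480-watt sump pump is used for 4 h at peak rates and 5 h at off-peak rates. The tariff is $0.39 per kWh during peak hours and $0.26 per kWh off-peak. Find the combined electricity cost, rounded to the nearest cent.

$9.61

Peak energy = 0.48 kW × 4 h × 7 = 13.44 kWh
Off-peak energy = 0.48 kW × 5 h × 7 = 16.8 kWh
Cost = 13.44 × $0.39 + 16.8 × $0.26 = $5.2416 + $4.368 = $9.61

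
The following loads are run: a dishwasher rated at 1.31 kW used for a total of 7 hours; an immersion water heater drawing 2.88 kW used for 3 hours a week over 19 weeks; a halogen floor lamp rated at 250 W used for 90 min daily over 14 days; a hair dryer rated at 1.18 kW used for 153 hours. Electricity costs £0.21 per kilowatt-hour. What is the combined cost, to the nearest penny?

dishwasher: 1.31 kW × 7 h = 9.17 kWh
immersion water heater: Runtime = 3 h/week × 19 weeks = 57 h
immersion water heater: 2.88 kW × 57 h = 164.16 kWh
halogen floor lamp: Runtime = 90 min × 14 = 1260 min = 21 h
halogen floor lamp: 0.25 kW × 21 h = 5.25 kWh
hair dryer: 1.18 kW × 153 h = 180.54 kWh
Total energy = 359.12 kWh
Cost = 359.12 × £0.21 = £75.42

£75.42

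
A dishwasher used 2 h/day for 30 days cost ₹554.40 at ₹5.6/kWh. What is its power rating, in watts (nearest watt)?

1650 W

Energy = ₹554.40 ÷ ₹5.6/kWh = 99 kWh
Runtime = 2 h/day × 30 days = 60 h
Power = 99 kWh ÷ 60 h = 1.65 kW = 1650 W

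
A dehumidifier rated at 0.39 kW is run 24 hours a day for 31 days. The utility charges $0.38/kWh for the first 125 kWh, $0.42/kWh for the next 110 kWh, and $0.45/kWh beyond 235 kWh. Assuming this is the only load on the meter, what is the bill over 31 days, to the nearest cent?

Runtime = 24 h × 31 = 744 h
Energy = 0.39 kW × 744 h = 290.16 kWh
Tier 1 (0–125 kWh): 125 × $0.38 = $47.5
Tier 2 (125–235 kWh): 110 × $0.42 = $46.2
Above 235 kWh: 55.16 × $0.45 = $24.822
Bill = $118.52

$118.52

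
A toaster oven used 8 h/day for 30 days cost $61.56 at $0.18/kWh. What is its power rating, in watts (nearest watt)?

1425 W

Energy = $61.56 ÷ $0.18/kWh = 342 kWh
Runtime = 8 h/day × 30 days = 240 h
Power = 342 kWh ÷ 240 h = 1.425 kW = 1425 W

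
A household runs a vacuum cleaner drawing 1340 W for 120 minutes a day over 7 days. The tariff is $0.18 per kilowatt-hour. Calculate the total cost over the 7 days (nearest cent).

$3.38

Runtime = 120 min × 7 = 840 min = 14 h
Energy = 1.34 kW × 14 h = 18.76 kWh
Cost = 18.76 kWh × $0.18/kWh = $3.38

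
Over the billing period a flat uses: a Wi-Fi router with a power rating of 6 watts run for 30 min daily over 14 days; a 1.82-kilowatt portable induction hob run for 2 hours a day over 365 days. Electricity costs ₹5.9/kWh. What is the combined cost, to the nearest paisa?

Wi-Fi router: Runtime = 30 min × 14 = 420 min = 7 h
Wi-Fi router: 0.006 kW × 7 h = 0.042 kWh
portable induction hob: Runtime = 2 h/day × 365 days = 730 h
portable induction hob: 1.82 kW × 730 h = 1328.6 kWh
Total energy = 1328.642 kWh
Cost = 1328.642 × ₹5.9 = ₹7838.99

₹7838.99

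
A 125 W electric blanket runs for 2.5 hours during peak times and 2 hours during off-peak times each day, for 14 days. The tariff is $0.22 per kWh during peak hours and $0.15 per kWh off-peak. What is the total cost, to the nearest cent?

Peak energy = 0.125 kW × 2.5 h × 14 = 4.375 kWh
Off-peak energy = 0.125 kW × 2 h × 14 = 3.5 kWh
Cost = 4.375 × $0.22 + 3.5 × $0.15 = $0.9625 + $0.525 = $1.49

$1.49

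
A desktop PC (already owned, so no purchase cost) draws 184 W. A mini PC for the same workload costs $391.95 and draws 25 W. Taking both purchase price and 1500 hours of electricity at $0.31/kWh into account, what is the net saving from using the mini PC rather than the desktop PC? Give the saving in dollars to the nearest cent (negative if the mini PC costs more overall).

desktop PC: $0.00 + (184/1000) kW × 1500 h × $0.31 = $0.00 + $85.56 = $85.56
mini PC: $391.95 + (25/1000) kW × 1500 h × $0.31 = $391.95 + $11.625 = $403.575
Saving = $85.56 − $403.575 = −$318.015 → -$318.02

-$318.02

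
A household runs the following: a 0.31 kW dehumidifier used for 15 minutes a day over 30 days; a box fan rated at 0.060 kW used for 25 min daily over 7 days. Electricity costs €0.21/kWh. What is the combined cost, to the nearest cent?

€0.53

dehumidifier: Runtime = 15 min × 30 = 450 min = 7.5 h
dehumidifier: 0.31 kW × 7.5 h = 2.325 kWh
box fan: Runtime = 25 min × 7 = 175 min = 2.916666… h
box fan: 0.06 kW × 2.916666… h = 0.175 kWh
Total energy = 2.5 kWh
Cost = 2.5 × €0.21 = €0.53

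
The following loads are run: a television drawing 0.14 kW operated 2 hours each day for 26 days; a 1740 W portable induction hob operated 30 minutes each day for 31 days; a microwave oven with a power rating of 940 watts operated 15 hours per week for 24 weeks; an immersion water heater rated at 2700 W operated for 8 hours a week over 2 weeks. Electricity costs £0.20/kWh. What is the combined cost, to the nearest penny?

television: Runtime = 2 h/day × 26 days = 52 h
television: 0.14 kW × 52 h = 7.28 kWh
portable induction hob: Runtime = 30 min × 31 = 930 min = 15.5 h
portable induction hob: 1.74 kW × 15.5 h = 26.97 kWh
microwave oven: Runtime = 15 h/week × 24 weeks = 360 h
microwave oven: 0.94 kW × 360 h = 338.4 kWh
immersion water heater: Runtime = 8 h/week × 2 weeks = 16 h
immersion water heater: 2.7 kW × 16 h = 43.2 kWh
Total energy = 415.85 kWh
Cost = 415.85 × £0.20 = £83.17

£83.17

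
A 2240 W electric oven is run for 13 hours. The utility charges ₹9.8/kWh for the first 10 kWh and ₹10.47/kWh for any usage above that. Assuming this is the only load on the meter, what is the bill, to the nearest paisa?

₹298.19

Energy = 2.24 kW × 13 h = 29.12 kWh
Tier 1 (0–10 kWh): 10 × ₹9.8 = ₹98
Above 10 kWh: 19.12 × ₹10.47 = ₹200.1864
Bill = ₹298.19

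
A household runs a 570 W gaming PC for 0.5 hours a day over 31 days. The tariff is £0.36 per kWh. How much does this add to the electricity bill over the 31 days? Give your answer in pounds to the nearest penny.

£3.18

Runtime = 0.5 h/day × 31 days = 15.5 h
Energy = 0.57 kW × 15.5 h = 8.835 kWh
Cost = 8.835 kWh × £0.36/kWh = £3.18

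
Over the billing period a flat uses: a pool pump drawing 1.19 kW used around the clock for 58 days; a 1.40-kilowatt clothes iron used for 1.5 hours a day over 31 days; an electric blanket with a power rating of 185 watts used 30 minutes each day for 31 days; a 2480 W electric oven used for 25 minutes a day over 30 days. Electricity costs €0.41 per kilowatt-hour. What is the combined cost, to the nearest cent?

€719.73

pool pump: Runtime = 24 h × 58 = 1392 h
pool pump: 1.19 kW × 1392 h = 1656.48 kWh
clothes iron: Runtime = 1.5 h/day × 31 days = 46.5 h
clothes iron: 1.4 kW × 46.5 h = 65.1 kWh
electric blanket: Runtime = 30 min × 31 = 930 min = 15.5 h
electric blanket: 0.185 kW × 15.5 h = 2.8675 kWh
electric oven: Runtime = 25 min × 30 = 750 min = 12.5 h
electric oven: 2.48 kW × 12.5 h = 31 kWh
Total energy = 1755.4475 kWh
Cost = 1755.4475 × €0.41 = €719.73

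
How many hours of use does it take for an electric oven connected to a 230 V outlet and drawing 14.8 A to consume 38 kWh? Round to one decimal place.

Power = 14.8 A × 230 V = 3404 W = 3.404 kW
Hours = 38 kWh ÷ 3.404 kW = 11.2 h

11.2 h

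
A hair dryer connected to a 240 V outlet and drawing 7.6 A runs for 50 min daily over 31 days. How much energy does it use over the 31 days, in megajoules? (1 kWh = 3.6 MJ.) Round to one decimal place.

169.6 MJ

Power = 7.6 A × 240 V = 1824 W = 1.824 kW
Runtime = 50 min × 31 = 1550 min = 25.833333… h
Energy = 1.824 kW × 25.833333… h = 47.12 kWh
= 47.12 × 3.6 MJ = 169.6 MJ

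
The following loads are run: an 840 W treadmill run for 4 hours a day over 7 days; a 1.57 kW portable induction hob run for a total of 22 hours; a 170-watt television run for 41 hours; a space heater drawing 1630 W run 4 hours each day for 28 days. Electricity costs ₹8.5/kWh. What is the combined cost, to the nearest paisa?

₹2104.52

treadmill: Runtime = 4 h/day × 7 days = 28 h
treadmill: 0.84 kW × 28 h = 23.52 kWh
portable induction hob: 1.57 kW × 22 h = 34.54 kWh
television: 0.17 kW × 41 h = 6.97 kWh
space heater: Runtime = 4 h/day × 28 days = 112 h
space heater: 1.63 kW × 112 h = 182.56 kWh
Total energy = 247.59 kWh
Cost = 247.59 × ₹8.5 = ₹2104.52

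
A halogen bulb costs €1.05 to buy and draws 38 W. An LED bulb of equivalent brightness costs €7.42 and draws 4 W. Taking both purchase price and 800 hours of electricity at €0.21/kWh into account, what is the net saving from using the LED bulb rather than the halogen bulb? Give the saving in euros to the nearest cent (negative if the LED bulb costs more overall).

-€0.66

halogen bulb: €1.05 + (38/1000) kW × 800 h × €0.21 = €1.05 + €6.384 = €7.434
LED bulb: €7.42 + (4/1000) kW × 800 h × €0.21 = €7.42 + €0.672 = €8.092
Saving = €7.434 − €8.092 = −€0.658 → -€0.66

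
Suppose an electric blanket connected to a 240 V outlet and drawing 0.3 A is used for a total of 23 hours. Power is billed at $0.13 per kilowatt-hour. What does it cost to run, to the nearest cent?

$0.22

Power = 0.3 A × 240 V = 72 W = 0.072 kW
Energy = 0.072 kW × 23 h = 1.656 kWh
Cost = 1.656 kWh × $0.13/kWh = $0.22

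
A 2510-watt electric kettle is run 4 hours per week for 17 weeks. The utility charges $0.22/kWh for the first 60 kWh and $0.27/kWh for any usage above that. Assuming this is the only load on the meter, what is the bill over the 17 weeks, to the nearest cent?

$43.08

Runtime = 4 h/week × 17 weeks = 68 h
Energy = 2.51 kW × 68 h = 170.68 kWh
Tier 1 (0–60 kWh): 60 × $0.22 = $13.2
Above 60 kWh: 110.68 × $0.27 = $29.8836
Bill = $43.08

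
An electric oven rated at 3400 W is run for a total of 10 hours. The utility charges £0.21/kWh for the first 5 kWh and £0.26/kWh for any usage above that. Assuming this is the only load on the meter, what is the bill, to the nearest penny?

Energy = 3.4 kW × 10 h = 34 kWh
Tier 1 (0–5 kWh): 5 × £0.21 = £1.05
Above 5 kWh: 29 × £0.26 = £7.54
Bill = £8.59

£8.59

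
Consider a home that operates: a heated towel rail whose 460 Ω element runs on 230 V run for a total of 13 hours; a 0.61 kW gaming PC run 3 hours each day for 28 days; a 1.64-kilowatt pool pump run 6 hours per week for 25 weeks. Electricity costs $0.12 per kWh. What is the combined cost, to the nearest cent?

$35.85

heated towel rail: Power = V²/R = 230²/460 = 115 W = 0.115 kW
heated towel rail: 0.115 kW × 13 h = 1.495 kWh
gaming PC: Runtime = 3 h/day × 28 days = 84 h
gaming PC: 0.61 kW × 84 h = 51.24 kWh
pool pump: Runtime = 6 h/week × 25 weeks = 150 h
pool pump: 1.64 kW × 150 h = 246 kWh
Total energy = 298.735 kWh
Cost = 298.735 × $0.12 = $35.85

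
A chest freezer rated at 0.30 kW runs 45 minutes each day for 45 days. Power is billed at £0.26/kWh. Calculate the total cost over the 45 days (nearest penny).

£2.63

Runtime = 45 min × 45 = 2025 min = 33.75 h
Energy = 0.3 kW × 33.75 h = 10.125 kWh
Cost = 10.125 kWh × £0.26/kWh = £2.63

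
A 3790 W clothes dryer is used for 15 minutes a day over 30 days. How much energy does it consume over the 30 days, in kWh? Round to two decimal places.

28.43 kWh

Runtime = 15 min × 30 = 450 min = 7.5 h
Energy = 3.79 kW × 7.5 h = 28.425 kWh ≈ 28.43 kWh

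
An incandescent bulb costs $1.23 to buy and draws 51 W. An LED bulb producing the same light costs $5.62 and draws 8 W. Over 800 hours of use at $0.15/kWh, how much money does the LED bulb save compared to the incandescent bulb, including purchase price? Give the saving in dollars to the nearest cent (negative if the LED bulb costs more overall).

incandescent bulb: $1.23 + (51/1000) kW × 800 h × $0.15 = $1.23 + $6.12 = $7.35
LED bulb: $5.62 + (8/1000) kW × 800 h × $0.15 = $5.62 + $0.96 = $6.58
Saving = $7.35 − $6.58 = $0.77

$0.77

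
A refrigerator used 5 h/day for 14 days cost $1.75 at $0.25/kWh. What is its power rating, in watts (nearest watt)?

Energy = $1.75 ÷ $0.25/kWh = 7 kWh
Runtime = 5 h/day × 14 days = 70 h
Power = 7 kWh ÷ 70 h = 0.1 kW = 100 W

100 W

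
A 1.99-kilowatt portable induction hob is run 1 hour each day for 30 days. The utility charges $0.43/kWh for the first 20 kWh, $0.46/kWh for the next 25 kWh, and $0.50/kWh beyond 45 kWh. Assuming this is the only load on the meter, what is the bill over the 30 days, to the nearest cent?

Runtime = 1 h/day × 30 days = 30 h
Energy = 1.99 kW × 30 h = 59.7 kWh
Tier 1 (0–20 kWh): 20 × $0.43 = $8.6
Tier 2 (20–45 kWh): 25 × $0.46 = $11.5
Above 45 kWh: 14.7 × $0.50 = $7.35
Bill = $27.45

$27.45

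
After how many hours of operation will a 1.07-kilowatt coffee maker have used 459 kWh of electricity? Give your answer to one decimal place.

Hours = 459 kWh ÷ 1.07 kW = 429.0 h

429.0 h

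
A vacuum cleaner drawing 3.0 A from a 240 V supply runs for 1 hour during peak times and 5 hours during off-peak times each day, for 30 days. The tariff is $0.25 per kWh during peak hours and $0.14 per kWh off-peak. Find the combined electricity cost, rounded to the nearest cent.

$20.52

Power = 3.0 A × 240 V = 720 W = 0.72 kW
Peak energy = 0.72 kW × 1 h × 30 = 21.6 kWh
Off-peak energy = 0.72 kW × 5 h × 30 = 108 kWh
Cost = 21.6 × $0.25 + 108 × $0.14 = $5.4 + $15.12 = $20.52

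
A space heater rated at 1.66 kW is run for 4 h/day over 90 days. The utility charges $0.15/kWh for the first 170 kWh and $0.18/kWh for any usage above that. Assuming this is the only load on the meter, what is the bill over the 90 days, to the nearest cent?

$102.47

Runtime = 4 h/day × 90 days = 360 h
Energy = 1.66 kW × 360 h = 597.6 kWh
Tier 1 (0–170 kWh): 170 × $0.15 = $25.5
Above 170 kWh: 427.6 × $0.18 = $76.968
Bill = $102.47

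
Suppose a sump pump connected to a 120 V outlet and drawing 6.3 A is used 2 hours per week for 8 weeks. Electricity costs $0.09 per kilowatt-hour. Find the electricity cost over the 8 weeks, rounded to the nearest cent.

Power = 6.3 A × 120 V = 756 W = 0.756 kW
Runtime = 2 h/week × 8 weeks = 16 h
Energy = 0.756 kW × 16 h = 12.096 kWh
Cost = 12.096 kWh × $0.09/kWh = $1.09

$1.09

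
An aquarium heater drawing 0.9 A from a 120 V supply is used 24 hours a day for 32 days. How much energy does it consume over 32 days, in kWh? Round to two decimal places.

Power = 0.9 A × 120 V = 108 W = 0.108 kW
Runtime = 24 h × 32 = 768 h
Energy = 0.108 kW × 768 h = 82.944 kWh ≈ 82.94 kWh

82.94 kWh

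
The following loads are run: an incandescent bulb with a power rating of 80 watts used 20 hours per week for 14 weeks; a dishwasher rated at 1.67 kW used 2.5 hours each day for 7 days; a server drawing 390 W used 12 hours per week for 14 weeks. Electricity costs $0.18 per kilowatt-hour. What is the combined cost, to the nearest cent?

incandescent bulb: Runtime = 20 h/week × 14 weeks = 280 h
incandescent bulb: 0.08 kW × 280 h = 22.4 kWh
dishwasher: Runtime = 2.5 h/day × 7 days = 17.5 h
dishwasher: 1.67 kW × 17.5 h = 29.225 kWh
server: Runtime = 12 h/week × 14 weeks = 168 h
server: 0.39 kW × 168 h = 65.52 kWh
Total energy = 117.145 kWh
Cost = 117.145 × $0.18 = $21.09

$21.09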